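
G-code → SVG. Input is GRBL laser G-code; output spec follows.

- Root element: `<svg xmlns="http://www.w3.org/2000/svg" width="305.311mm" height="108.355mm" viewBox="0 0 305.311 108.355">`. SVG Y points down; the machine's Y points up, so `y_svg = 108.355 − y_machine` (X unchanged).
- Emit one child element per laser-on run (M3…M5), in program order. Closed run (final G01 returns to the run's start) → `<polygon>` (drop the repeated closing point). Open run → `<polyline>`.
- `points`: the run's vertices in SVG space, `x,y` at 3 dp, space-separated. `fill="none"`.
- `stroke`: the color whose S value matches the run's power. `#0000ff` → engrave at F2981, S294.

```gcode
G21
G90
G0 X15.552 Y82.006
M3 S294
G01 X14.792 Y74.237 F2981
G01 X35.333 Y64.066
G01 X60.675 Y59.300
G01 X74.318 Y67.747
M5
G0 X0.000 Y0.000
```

<svg xmlns="http://www.w3.org/2000/svg" width="305.311mm" height="108.355mm" viewBox="0 0 305.311 108.355">
  <polyline points="15.552,26.349 14.792,34.118 35.333,44.289 60.675,49.055 74.318,40.608" fill="none" stroke="#0000ff"/>
</svg>

Each laser-on run becomes one SVG element. Flip Y back into SVG space with y_svg = 108.355 − y_machine. Every run uses S294, so all elements get stroke `#0000ff` (engrave).

Run 1: The run is open, so emit a `<polyline>` with points (Y-flipped): 15.552,26.349 14.792,34.118 35.333,44.289 60.675,49.055 74.318,40.608.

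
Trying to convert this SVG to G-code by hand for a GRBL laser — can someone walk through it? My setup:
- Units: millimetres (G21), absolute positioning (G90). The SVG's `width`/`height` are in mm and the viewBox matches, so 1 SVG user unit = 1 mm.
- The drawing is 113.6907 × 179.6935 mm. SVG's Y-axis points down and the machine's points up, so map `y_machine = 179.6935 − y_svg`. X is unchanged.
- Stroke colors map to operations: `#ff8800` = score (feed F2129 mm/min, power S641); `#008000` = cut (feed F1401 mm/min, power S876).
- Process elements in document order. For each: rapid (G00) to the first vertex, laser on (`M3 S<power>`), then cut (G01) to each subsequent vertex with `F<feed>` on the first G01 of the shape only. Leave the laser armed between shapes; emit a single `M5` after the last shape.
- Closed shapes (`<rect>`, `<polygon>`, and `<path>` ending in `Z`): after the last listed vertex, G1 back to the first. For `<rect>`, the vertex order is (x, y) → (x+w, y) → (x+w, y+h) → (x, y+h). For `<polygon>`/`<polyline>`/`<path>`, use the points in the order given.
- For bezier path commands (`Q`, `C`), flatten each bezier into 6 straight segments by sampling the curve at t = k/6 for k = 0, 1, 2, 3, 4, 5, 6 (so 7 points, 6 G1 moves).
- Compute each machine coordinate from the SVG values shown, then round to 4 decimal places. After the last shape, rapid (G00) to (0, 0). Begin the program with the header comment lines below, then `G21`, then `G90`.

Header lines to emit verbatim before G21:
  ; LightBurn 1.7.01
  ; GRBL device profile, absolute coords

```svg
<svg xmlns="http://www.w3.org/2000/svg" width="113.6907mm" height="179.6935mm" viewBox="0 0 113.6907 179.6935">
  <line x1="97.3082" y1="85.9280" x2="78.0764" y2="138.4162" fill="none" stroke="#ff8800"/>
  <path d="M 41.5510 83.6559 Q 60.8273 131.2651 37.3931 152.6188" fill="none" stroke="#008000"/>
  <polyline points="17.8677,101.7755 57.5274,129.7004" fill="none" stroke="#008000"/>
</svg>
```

viewBox `0 0 113.6907 179.6935` with mm width/height → 1 unit = 1 mm. Flip: y_m = 179.6935 − y_svg.

**Shape 1** — `<line>` line segment, stroke `#ff8800` → score (S641, F2129). Machine vertices: (97.3082,93.7655) → (78.0764,41.2773). Open path.

**Shape 2** — `<path>` quadratic bezier, stroke `#008000` → cut (S876, F1401). Control points (SVG): P0=(41.5510,83.6559), P1=(60.8273,131.2651), P2=(37.3931,152.6188); sampled at t=k/6. Machine vertices: (41.5510,96.0376) → (46.7900,80.8972) → (49.6563,67.2154) → (50.1497,54.9923) → (48.2703,44.2278) → (44.0181,34.9219) → (37.3931,27.0747). Open path.

**Shape 3** — `<polyline>` line segment, stroke `#008000` → cut (S876, F1401). Machine vertices: (17.8677,77.9180) → (57.5274,49.9931). Open path.

; LightBurn 1.7.01
; GRBL device profile, absolute coords
G21
G90
G00 X97.3082 Y93.7655
M3 S641
G01 X78.0764 Y41.2773 F2129
G00 X41.5510 Y96.0376
M3 S876
G01 X46.7900 Y80.8972 F1401
G01 X49.6563 Y67.2154
G01 X50.1497 Y54.9923
G01 X48.2703 Y44.2278
G01 X44.0181 Y34.9219
G01 X37.3931 Y27.0747
G00 X17.8677 Y77.9180
M3 S876
G01 X57.5274 Y49.9931 F1401
M5
G00 X0.0000 Y0.0000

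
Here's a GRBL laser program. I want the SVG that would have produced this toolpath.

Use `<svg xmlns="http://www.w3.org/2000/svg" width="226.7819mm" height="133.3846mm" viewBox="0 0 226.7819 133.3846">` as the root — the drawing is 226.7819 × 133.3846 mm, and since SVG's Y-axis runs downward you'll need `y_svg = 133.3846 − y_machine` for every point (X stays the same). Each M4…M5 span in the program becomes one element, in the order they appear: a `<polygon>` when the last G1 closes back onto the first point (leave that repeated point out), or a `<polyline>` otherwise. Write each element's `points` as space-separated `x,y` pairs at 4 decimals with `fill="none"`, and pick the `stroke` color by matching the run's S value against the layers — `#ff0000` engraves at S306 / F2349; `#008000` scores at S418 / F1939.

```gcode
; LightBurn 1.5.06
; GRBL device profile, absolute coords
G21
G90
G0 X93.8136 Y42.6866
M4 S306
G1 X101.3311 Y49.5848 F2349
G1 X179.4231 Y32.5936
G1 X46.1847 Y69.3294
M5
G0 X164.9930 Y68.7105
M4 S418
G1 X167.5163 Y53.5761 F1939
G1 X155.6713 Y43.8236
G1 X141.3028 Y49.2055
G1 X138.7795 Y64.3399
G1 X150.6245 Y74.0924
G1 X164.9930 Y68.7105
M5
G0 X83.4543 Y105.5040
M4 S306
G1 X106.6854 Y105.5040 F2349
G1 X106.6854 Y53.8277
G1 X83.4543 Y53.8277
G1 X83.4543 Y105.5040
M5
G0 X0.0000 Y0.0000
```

<svg xmlns="http://www.w3.org/2000/svg" width="226.7819mm" height="133.3846mm" viewBox="0 0 226.7819 133.3846">
  <polyline points="93.8136,90.6980 101.3311,83.7998 179.4231,100.7910 46.1847,64.0552" fill="none" stroke="#ff0000"/>
  <polygon points="164.9930,64.6741 167.5163,79.8085 155.6713,89.5610 141.3028,84.1791 138.7795,69.0447 150.6245,59.2922" fill="none" stroke="#008000"/>
  <polygon points="83.4543,27.8806 106.6854,27.8806 106.6854,79.5569 83.4543,79.5569" fill="none" stroke="#ff0000"/>
</svg>

y_svg = 133.3846 − y_m.

[1] S306→`#ff0000` (engrave); open run; points: 93.8136,90.6980 101.3311,83.7998 179.4231,100.7910 46.1847,64.0552

[2] S418→`#008000` (score); closed run; points: 164.9930,64.6741 167.5163,79.8085 155.6713,89.5610 141.3028,84.1791 138.7795,69.0447 150.6245,59.2922

[3] S306→`#ff0000` (engrave); closed run; points: 83.4543,27.8806 106.6854,27.8806 106.6854,79.5569 83.4543,79.5569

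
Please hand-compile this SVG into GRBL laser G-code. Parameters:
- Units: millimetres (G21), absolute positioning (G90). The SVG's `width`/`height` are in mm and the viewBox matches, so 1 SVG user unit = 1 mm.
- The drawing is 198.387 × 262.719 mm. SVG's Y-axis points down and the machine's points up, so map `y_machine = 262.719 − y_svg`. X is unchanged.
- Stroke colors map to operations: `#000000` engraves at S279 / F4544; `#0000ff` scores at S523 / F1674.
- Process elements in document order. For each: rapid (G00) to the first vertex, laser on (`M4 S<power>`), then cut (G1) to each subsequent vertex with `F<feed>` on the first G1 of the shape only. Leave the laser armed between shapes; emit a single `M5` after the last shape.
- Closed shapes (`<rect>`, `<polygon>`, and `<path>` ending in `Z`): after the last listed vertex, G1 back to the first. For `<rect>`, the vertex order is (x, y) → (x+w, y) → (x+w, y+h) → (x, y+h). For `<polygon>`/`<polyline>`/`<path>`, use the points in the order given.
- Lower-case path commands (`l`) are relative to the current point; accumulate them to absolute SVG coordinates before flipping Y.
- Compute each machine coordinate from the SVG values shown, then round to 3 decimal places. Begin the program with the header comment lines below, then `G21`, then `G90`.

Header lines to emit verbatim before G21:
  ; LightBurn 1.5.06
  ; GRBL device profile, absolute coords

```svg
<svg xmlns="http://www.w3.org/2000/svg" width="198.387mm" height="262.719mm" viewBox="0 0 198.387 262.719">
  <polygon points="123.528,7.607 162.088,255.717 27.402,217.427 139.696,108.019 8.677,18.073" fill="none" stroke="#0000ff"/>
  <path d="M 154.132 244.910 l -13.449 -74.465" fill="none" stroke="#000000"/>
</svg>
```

1 u = 1 mm; y_m = 262.719 − y.

[1] `<polygon>` closed polygon, #0000ff→score S523 F1674: (123.528,255.112) → (162.088,7.002) → (27.402,45.292) → (139.696,154.700) → (8.677,244.646) → (123.528,255.112) (closed)

[2] `<path>` line segment, #000000→engrave S279 F4544: (154.132,17.809) → (140.683,92.274)

; LightBurn 1.5.06
; GRBL device profile, absolute coords
G21
G90
G00 X123.528 Y255.112
M4 S523
G1 X162.088 Y7.002 F1674
G1 X27.402 Y45.292
G1 X139.696 Y154.700
G1 X8.677 Y244.646
G1 X123.528 Y255.112
G00 X154.132 Y17.809
M4 S279
G1 X140.683 Y92.274 F4544
M5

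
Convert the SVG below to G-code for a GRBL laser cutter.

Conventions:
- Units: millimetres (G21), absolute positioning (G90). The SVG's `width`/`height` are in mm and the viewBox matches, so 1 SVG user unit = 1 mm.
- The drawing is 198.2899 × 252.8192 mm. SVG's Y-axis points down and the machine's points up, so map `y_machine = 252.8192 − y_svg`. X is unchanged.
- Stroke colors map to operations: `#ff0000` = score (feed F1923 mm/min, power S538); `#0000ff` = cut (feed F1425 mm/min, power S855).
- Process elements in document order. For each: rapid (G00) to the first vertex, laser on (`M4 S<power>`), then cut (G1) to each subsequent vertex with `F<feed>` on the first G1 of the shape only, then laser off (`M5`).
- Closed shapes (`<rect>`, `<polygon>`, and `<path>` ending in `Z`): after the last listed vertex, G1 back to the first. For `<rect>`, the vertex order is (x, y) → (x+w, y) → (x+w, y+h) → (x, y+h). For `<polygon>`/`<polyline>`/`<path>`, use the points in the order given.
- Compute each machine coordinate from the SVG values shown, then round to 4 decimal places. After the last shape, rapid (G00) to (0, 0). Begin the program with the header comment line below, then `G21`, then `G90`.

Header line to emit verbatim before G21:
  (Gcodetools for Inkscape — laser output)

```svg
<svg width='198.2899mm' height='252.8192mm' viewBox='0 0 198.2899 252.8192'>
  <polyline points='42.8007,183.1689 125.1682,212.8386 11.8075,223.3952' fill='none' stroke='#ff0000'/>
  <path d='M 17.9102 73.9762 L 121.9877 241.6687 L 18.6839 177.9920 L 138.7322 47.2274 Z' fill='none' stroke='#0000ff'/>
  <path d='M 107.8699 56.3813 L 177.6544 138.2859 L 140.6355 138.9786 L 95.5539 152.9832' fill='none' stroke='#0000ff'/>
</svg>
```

(Gcodetools for Inkscape — laser output)
G21
G90
G00 X42.8007 Y69.6503
M4 S538
G1 X125.1682 Y39.9806 F1923
G1 X11.8075 Y29.4240
M5
G00 X17.9102 Y178.8430
M4 S855
G1 X121.9877 Y11.1505 F1425
G1 X18.6839 Y74.8272
G1 X138.7322 Y205.5918
G1 X17.9102 Y178.8430
M5
G00 X107.8699 Y196.4379
M4 S855
G1 X177.6544 Y114.5333 F1425
G1 X140.6355 Y113.8406
G1 X95.5539 Y99.8360
M5
G00 X0.0000 Y0.0000

viewBox `0 0 198.2899 252.8192` with mm width/height → 1 unit = 1 mm. Flip: y_m = 252.8192 − y_svg.

**Shape 1** — `<polyline>` open polyline, stroke `#ff0000` → score (S538, F1923). Machine vertices: (42.8007,69.6503) → (125.1682,39.9806) → (11.8075,29.4240). Open path.

**Shape 2** — `<path>` closed polygon, stroke `#0000ff` → cut (S855, F1425). Machine vertices: (17.9102,178.8430) → (121.9877,11.1505) → (18.6839,74.8272) → (138.7322,205.5918) → (17.9102,178.8430). Closed: final G1 returns to the first vertex.

**Shape 3** — `<path>` open polyline, stroke `#0000ff` → cut (S855, F1425). Machine vertices: (107.8699,196.4379) → (177.6544,114.5333) → (140.6355,113.8406) → (95.5539,99.8360). Open path.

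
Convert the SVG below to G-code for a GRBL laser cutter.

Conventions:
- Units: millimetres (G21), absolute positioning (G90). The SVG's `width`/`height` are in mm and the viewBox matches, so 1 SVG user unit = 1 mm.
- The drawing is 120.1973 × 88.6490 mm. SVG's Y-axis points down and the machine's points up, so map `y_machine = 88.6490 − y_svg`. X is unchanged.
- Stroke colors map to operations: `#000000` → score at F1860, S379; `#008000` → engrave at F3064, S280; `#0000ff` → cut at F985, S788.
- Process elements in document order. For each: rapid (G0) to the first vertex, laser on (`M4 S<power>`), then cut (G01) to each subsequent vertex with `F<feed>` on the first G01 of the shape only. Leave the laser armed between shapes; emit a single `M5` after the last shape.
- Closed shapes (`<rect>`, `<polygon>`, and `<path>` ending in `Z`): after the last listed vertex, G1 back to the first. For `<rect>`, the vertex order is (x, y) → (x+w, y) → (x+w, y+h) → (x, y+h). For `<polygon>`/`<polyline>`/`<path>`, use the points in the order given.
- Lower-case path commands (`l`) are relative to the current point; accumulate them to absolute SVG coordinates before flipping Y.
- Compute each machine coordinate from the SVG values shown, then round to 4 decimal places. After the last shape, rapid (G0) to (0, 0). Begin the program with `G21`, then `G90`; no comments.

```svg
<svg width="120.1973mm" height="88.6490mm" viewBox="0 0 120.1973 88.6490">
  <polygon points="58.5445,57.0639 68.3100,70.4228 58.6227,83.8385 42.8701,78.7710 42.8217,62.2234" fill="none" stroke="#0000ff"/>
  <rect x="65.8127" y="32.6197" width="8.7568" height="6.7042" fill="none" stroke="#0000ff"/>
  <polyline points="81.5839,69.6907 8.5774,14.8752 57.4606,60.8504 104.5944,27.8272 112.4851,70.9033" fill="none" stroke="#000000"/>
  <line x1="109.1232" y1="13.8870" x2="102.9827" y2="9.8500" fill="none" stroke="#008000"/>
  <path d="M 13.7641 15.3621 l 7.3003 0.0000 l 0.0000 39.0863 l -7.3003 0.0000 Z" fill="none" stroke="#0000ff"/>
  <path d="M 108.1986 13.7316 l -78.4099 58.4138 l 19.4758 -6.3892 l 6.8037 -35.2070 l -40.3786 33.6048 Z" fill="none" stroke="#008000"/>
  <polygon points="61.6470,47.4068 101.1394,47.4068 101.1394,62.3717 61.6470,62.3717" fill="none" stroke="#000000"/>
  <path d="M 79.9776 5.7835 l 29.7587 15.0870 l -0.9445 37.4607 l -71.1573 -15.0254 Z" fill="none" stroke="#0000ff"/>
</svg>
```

G21
G90
G0 X58.5445 Y31.5851
M4 S788
G01 X68.3100 Y18.2262 F985
G01 X58.6227 Y4.8105
G01 X42.8701 Y9.8780
G01 X42.8217 Y26.4256
G01 X58.5445 Y31.5851
G0 X65.8127 Y56.0293
M4 S788
G01 X74.5695 Y56.0293 F985
G01 X74.5695 Y49.3251
G01 X65.8127 Y49.3251
G01 X65.8127 Y56.0293
G0 X81.5839 Y18.9583
M4 S379
G01 X8.5774 Y73.7738 F1860
G01 X57.4606 Y27.7986
G01 X104.5944 Y60.8218
G01 X112.4851 Y17.7457
G0 X109.1232 Y74.7620
M4 S280
G01 X102.9827 Y78.7990 F3064
G0 X13.7641 Y73.2869
M4 S788
G01 X21.0644 Y73.2869 F985
G01 X21.0644 Y34.2006
G01 X13.7641 Y34.2006
G01 X13.7641 Y73.2869
G0 X108.1986 Y74.9174
M4 S280
G01 X29.7887 Y16.5036 F3064
G01 X49.2645 Y22.8928
G01 X56.0682 Y58.0998
G01 X15.6896 Y24.4950
G01 X108.1986 Y74.9174
G0 X61.6470 Y41.2422
M4 S379
G01 X101.1394 Y41.2422 F1860
G01 X101.1394 Y26.2773
G01 X61.6470 Y26.2773
G01 X61.6470 Y41.2422
G0 X79.9776 Y82.8655
M4 S788
G01 X109.7363 Y67.7785 F985
G01 X108.7918 Y30.3178
G01 X37.6345 Y45.3432
G01 X79.9776 Y82.8655
M5
G0 X0.0000 Y0.0000

Since the viewBox matches the mm dimensions, user units are millimetres directly. The only transform is the Y-flip y_m = 88.6490 − y_svg.

Shape 1 is a regular polygon drawn with `<polygon>`. Its stroke #0000ff means cut at S788, F985. After flipping Y the toolpath is (58.5445,31.5851) → (68.3100,18.2262) → (58.6227,4.8105) → (42.8701,9.8780) → (42.8217,26.4256) → (58.5445,31.5851), returning to the start.

Shape 2 is a rectangle drawn with `<rect>`. Its stroke #0000ff means cut at S788, F985. After flipping Y the toolpath is (65.8127,56.0293) → (74.5695,56.0293) → (74.5695,49.3251) → (65.8127,49.3251) → (65.8127,56.0293), returning to the start.

Shape 3 is a open polyline drawn with `<polyline>`. Its stroke #000000 means score at S379, F1860. After flipping Y the toolpath is (81.5839,18.9583) → (8.5774,73.7738) → (57.4606,27.7986) → (104.5944,60.8218) → (112.4851,17.7457).

Shape 4 is a line segment drawn with `<line>`. Its stroke #008000 means engrave at S280, F3064. After flipping Y the toolpath is (109.1232,74.7620) → (102.9827,78.7990).

Shape 5 is a rectangle drawn with `<path>`. Its stroke #0000ff means cut at S788, F985. After flipping Y the toolpath is (13.7641,73.2869) → (21.0644,73.2869) → (21.0644,34.2006) → (13.7641,34.2006) → (13.7641,73.2869), returning to the start.

Shape 6 is a closed polygon drawn with `<path>`. Its stroke #008000 means engrave at S280, F3064. After flipping Y the toolpath is (108.1986,74.9174) → (29.7887,16.5036) → (49.2645,22.8928) → (56.0682,58.0998) → (15.6896,24.4950) → (108.1986,74.9174), returning to the start.

Shape 7 is a rectangle drawn with `<polygon>`. Its stroke #000000 means score at S379, F1860. After flipping Y the toolpath is (61.6470,41.2422) → (101.1394,41.2422) → (101.1394,26.2773) → (61.6470,26.2773) → (61.6470,41.2422), returning to the start.

Shape 8 is a closed polygon drawn with `<path>`. Its stroke #0000ff means cut at S788, F985. After flipping Y the toolpath is (79.9776,82.8655) → (109.7363,67.7785) → (108.7918,30.3178) → (37.6345,45.3432) → (79.9776,82.8655), returning to the start.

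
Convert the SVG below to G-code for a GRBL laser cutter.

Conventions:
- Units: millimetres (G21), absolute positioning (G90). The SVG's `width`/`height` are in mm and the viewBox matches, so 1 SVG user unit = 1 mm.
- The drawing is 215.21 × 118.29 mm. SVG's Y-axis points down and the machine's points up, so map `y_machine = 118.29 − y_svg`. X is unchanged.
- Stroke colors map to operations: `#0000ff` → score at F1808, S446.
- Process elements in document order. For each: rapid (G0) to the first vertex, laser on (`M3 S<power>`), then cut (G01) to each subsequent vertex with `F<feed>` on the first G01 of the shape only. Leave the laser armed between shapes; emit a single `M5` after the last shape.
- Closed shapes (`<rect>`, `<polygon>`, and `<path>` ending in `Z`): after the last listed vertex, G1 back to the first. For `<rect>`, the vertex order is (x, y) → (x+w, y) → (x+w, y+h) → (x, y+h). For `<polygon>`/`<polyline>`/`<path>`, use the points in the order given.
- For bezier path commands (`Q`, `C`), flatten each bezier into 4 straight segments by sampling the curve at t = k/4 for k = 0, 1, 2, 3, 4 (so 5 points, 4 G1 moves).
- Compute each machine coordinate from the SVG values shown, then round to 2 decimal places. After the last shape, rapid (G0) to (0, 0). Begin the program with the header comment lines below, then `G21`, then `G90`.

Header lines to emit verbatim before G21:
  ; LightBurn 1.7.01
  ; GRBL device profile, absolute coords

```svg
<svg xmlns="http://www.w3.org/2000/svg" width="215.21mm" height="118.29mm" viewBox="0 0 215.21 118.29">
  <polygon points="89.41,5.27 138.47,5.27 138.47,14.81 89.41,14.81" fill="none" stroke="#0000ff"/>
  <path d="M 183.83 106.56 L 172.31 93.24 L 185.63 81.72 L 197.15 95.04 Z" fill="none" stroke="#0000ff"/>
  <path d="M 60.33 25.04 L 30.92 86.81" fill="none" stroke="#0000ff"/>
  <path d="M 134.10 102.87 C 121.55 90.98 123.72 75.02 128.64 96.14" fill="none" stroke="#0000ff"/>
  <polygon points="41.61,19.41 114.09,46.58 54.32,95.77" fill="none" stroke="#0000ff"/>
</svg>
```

; LightBurn 1.7.01
; GRBL device profile, absolute coords
G21
G90
G0 X89.41 Y113.02
M3 S446
G01 X138.47 Y113.02 F1808
G01 X138.47 Y103.48
G01 X89.41 Y103.48
G01 X89.41 Y113.02
G0 X183.83 Y11.73
M3 S446
G01 X172.31 Y25.05 F1808
G01 X185.63 Y36.57
G01 X197.15 Y23.25
G01 X183.83 Y11.73
G0 X60.33 Y93.25
M3 S446
G01 X30.92 Y31.48 F1808
G0 X134.10 Y15.42
M3 S446
G01 X127.26 Y24.46 F1808
G01 X124.82 Y31.16
G01 X125.65 Y31.68
G01 X128.64 Y22.15
G0 X41.61 Y98.88
M3 S446
G01 X114.09 Y71.71 F1808
G01 X54.32 Y22.52
G01 X41.61 Y98.88
M5
G0 X0.00 Y0.00

1 u = 1 mm; y_m = 118.29 − y.

[1] `<polygon>` rectangle, #0000ff→score S446 F1808: (89.41,113.02) → (138.47,113.02) → (138.47,103.48) → (89.41,103.48) → (89.41,113.02) (closed)

[2] `<path>` regular polygon, #0000ff→score S446 F1808: (183.83,11.73) → (172.31,25.05) → (185.63,36.57) → (197.15,23.25) → (183.83,11.73) (closed)

[3] `<path>` line segment, #0000ff→score S446 F1808: (60.33,93.25) → (30.92,31.48)

[4] `<path>` cubic bezier, #0000ff→score S446 F1808: (134.10,15.42) → (127.26,24.46) → (124.82,31.16) → (125.65,31.68) → (128.64,22.15)

[5] `<polygon>` regular polygon, #0000ff→score S446 F1808: (41.61,98.88) → (114.09,71.71) → (54.32,22.52) → (41.61,98.88) (closed)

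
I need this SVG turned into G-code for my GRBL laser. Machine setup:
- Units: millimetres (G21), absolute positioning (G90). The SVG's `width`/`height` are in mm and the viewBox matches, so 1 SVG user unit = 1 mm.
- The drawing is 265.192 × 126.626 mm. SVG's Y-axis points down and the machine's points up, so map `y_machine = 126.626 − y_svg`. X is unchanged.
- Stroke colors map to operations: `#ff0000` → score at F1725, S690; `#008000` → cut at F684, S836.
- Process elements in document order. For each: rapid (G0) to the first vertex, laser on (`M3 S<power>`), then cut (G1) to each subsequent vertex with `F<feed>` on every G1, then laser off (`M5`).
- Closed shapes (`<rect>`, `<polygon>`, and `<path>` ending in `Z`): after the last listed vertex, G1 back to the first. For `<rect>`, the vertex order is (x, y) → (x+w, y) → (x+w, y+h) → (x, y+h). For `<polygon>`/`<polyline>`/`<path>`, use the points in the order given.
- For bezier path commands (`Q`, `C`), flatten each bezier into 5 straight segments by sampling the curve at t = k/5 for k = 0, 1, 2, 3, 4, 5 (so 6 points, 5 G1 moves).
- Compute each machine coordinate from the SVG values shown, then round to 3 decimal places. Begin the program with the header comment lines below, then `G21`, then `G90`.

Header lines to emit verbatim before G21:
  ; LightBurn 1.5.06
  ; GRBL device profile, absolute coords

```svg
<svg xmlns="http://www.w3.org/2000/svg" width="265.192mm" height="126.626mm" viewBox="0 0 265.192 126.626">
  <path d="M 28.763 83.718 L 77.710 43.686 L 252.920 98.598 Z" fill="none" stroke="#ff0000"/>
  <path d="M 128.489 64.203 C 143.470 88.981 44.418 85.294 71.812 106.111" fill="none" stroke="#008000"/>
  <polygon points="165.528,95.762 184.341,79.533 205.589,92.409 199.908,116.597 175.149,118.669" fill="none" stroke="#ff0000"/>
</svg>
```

; LightBurn 1.5.06
; GRBL device profile, absolute coords
G21
G90
G0 X28.763 Y42.908
M3 S690
G1 X77.710 Y82.940 F1725
G1 X252.920 Y28.028 F1725
G1 X28.763 Y42.908 F1725
M5
G0 X128.489 Y62.423
M3 S836
G1 X125.717 Y50.548 F684
G1 X107.121 Y42.963 F684
G1 X84.243 Y37.123 F684
G1 X68.625 Y30.488 F684
G1 X71.812 Y20.515 F684
M5
G0 X165.528 Y30.864
M3 S690
G1 X184.341 Y47.093 F1725
G1 X205.589 Y34.217 F1725
G1 X199.908 Y10.029 F1725
G1 X175.149 Y7.957 F1725
G1 X165.528 Y30.864 F1725
M5

1 u = 1 mm; y_m = 126.626 − y.

[1] `<path>` closed polygon, #ff0000→score S690 F1725: (28.763,42.908) → (77.710,82.940) → (252.920,28.028) → (28.763,42.908) (closed)

[2] `<path>` cubic bezier, #008000→cut S836 F684: (128.489,62.423) → (125.717,50.548) → (107.121,42.963) → (84.243,37.123) → (68.625,30.488) → (71.812,20.515)

[3] `<polygon>` regular polygon, #ff0000→score S690 F1725: (165.528,30.864) → (184.341,47.093) → (205.589,34.217) → (199.908,10.029) → (175.149,7.957) → (165.528,30.864) (closed)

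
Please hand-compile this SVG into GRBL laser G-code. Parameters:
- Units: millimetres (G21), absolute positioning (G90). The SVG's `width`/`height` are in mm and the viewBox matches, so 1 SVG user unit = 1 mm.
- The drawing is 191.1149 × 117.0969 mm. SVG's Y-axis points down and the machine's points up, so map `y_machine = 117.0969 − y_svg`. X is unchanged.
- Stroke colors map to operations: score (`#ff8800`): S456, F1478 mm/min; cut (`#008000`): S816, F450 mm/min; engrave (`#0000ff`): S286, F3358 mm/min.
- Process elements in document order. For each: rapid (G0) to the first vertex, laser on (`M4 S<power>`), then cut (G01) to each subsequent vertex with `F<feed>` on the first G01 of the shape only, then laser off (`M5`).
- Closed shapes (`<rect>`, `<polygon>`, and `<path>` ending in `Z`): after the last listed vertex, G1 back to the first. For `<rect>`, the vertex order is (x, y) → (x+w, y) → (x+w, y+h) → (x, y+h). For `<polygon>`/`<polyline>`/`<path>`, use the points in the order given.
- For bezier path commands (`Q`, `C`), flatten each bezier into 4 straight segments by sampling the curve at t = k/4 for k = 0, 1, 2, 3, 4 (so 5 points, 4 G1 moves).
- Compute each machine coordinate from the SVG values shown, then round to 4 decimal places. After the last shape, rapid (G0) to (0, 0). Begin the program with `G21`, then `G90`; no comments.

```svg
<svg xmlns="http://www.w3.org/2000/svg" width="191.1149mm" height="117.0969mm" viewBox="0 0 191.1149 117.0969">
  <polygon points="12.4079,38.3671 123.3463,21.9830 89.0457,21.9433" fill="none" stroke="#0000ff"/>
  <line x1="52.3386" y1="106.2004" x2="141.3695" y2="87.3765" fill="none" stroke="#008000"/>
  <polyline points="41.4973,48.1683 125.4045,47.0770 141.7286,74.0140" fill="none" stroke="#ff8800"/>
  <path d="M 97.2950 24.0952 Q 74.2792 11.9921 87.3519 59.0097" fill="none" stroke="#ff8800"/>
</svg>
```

G21
G90
G0 X12.4079 Y78.7298
M4 S286
G01 X123.3463 Y95.1139 F3358
G01 X89.0457 Y95.1536
G01 X12.4079 Y78.7298
M5
G0 X52.3386 Y10.8965
M4 S816
G01 X141.3695 Y29.7204 F450
M5
G0 X41.4973 Y68.9286
M4 S456
G01 X125.4045 Y70.0199 F1478
G01 X141.7286 Y43.0829
M5
G0 X97.2950 Y93.0017
M4 S456
G01 X88.0426 Y95.3582 F1478
G01 X83.3013 Y90.3246
G01 X83.0711 Y77.9010
G01 X87.3519 Y58.0872
M5
G0 X0.0000 Y0.0000

viewBox `0 0 191.1149 117.0969` with mm width/height → 1 unit = 1 mm. Flip: y_m = 117.0969 − y_svg.

**Shape 1** — `<polygon>` closed polygon, stroke `#0000ff` → engrave (S286, F3358). Machine vertices: (12.4079,78.7298) → (123.3463,95.1139) → (89.0457,95.1536) → (12.4079,78.7298). Closed: final G1 returns to the first vertex.

**Shape 2** — `<line>` line segment, stroke `#008000` → cut (S816, F450). Machine vertices: (52.3386,10.8965) → (141.3695,29.7204). Open path.

**Shape 3** — `<polyline>` open polyline, stroke `#ff8800` → score (S456, F1478). Machine vertices: (41.4973,68.9286) → (125.4045,70.0199) → (141.7286,43.0829). Open path.

**Shape 4** — `<path>` quadratic bezier, stroke `#ff8800` → score (S456, F1478). Control points (SVG): P0=(97.2950,24.0952), P1=(74.2792,11.9921), P2=(87.3519,59.0097); sampled at t=k/4. Machine vertices: (97.2950,93.0017) → (88.0426,95.3582) → (83.3013,90.3246) → (83.0711,77.9010) → (87.3519,58.0872). Open path.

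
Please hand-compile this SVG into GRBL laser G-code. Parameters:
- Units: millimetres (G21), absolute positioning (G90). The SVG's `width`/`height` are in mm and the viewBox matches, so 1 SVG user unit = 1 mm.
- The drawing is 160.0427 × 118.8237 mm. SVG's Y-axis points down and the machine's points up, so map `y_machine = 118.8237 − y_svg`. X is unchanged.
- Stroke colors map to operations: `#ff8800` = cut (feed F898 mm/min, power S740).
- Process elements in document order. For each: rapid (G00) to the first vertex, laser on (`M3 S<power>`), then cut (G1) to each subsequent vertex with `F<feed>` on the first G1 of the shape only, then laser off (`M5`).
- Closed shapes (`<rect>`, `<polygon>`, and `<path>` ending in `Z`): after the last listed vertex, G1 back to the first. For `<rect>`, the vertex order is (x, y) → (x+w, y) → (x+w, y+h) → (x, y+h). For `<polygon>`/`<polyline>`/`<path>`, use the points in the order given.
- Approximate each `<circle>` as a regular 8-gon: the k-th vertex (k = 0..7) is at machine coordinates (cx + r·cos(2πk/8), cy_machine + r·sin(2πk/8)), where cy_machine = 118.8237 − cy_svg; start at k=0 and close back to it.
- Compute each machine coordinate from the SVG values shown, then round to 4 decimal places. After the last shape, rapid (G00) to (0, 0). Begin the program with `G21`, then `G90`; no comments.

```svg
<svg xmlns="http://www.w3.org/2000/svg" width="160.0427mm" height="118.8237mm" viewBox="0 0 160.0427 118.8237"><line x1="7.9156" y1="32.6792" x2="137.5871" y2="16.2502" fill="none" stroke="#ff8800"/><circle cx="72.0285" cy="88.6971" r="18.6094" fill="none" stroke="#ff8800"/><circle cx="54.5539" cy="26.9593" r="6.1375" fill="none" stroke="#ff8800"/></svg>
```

viewBox `0 0 160.0427 118.8237` with mm width/height → 1 unit = 1 mm. Flip: y_m = 118.8237 − y_svg.

**Shape 1** — `<line>` line segment, stroke `#ff8800` → cut (S740, F898). Machine vertices: (7.9156,86.1445) → (137.5871,102.5735). Open path.

**Shape 2** — `<circle>` circle, stroke `#ff8800` → cut (S740, F898). Machine vertices: (90.6379,30.1266) → (85.1873,43.2854) → (72.0285,48.7360) → (58.8697,43.2854) → (53.4191,30.1266) → (58.8697,16.9678) → (72.0285,11.5172) → (85.1873,16.9678) → (90.6379,30.1266). Closed: final G1 returns to the first vertex.

**Shape 3** — `<circle>` circle, stroke `#ff8800` → cut (S740, F898). Machine vertices: (60.6914,91.8644) → (58.8938,96.2043) → (54.5539,98.0019) → (50.2140,96.2043) → (48.4164,91.8644) → (50.2140,87.5245) → (54.5539,85.7269) → (58.8938,87.5245) → (60.6914,91.8644). Closed: final G1 returns to the first vertex.

G21
G90
G00 X7.9156 Y86.1445
M3 S740
G1 X137.5871 Y102.5735 F898
M5
G00 X90.6379 Y30.1266
M3 S740
G1 X85.1873 Y43.2854 F898
G1 X72.0285 Y48.7360
G1 X58.8697 Y43.2854
G1 X53.4191 Y30.1266
G1 X58.8697 Y16.9678
G1 X72.0285 Y11.5172
G1 X85.1873 Y16.9678
G1 X90.6379 Y30.1266
M5
G00 X60.6914 Y91.8644
M3 S740
G1 X58.8938 Y96.2043 F898
G1 X54.5539 Y98.0019
G1 X50.2140 Y96.2043
G1 X48.4164 Y91.8644
G1 X50.2140 Y87.5245
G1 X54.5539 Y85.7269
G1 X58.8938 Y87.5245
G1 X60.6914 Y91.8644
M5
G00 X0.0000 Y0.0000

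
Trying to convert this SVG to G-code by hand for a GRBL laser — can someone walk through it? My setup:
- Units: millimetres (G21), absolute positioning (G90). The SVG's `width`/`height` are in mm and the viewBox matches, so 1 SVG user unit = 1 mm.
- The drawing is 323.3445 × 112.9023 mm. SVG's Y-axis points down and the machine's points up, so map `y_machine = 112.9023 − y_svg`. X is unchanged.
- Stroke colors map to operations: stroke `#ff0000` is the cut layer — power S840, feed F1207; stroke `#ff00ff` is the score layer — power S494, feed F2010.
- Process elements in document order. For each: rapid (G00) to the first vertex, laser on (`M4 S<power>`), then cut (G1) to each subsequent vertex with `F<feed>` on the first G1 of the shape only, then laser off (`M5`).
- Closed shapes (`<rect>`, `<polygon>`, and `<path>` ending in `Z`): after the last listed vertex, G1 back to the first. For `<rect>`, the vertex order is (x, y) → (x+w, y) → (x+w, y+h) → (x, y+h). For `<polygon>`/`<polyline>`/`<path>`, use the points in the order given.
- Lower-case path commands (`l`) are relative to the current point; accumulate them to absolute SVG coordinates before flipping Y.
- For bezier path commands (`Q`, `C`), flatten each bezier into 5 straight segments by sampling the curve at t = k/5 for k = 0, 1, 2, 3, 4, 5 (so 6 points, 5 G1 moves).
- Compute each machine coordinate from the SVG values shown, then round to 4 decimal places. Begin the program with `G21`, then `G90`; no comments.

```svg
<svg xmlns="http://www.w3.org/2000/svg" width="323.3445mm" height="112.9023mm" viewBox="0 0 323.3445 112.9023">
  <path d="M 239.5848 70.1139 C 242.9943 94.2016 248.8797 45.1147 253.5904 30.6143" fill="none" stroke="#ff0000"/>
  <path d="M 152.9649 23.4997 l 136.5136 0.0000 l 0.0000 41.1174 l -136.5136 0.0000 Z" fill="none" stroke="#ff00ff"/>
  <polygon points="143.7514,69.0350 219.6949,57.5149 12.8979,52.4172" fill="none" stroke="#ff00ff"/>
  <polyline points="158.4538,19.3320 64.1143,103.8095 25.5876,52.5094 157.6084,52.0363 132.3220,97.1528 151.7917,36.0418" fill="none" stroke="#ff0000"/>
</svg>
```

1 u = 1 mm; y_m = 112.9023 − y.

[1] `<path>` cubic bezier, #ff0000→cut S840 F1207: (239.5848,42.7884) → (241.8984,36.2546) → (244.6310,42.1103) → (247.6073,55.1827) → (250.6522,70.2995) → (253.5904,82.2880)

[2] `<path>` rectangle, #ff00ff→score S494 F2010: (152.9649,89.4026) → (289.4785,89.4026) → (289.4785,48.2852) → (152.9649,48.2852) → (152.9649,89.4026) (closed)

[3] `<polygon>` closed polygon, #ff00ff→score S494 F2010: (143.7514,43.8673) → (219.6949,55.3874) → (12.8979,60.4851) → (143.7514,43.8673) (closed)

[4] `<polyline>` open polyline, #ff0000→cut S840 F1207: (158.4538,93.5703) → (64.1143,9.0928) → (25.5876,60.3929) → (157.6084,60.8660) → (132.3220,15.7495) → (151.7917,76.8605)

G21
G90
G00 X239.5848 Y42.7884
M4 S840
G1 X241.8984 Y36.2546 F1207
G1 X244.6310 Y42.1103
G1 X247.6073 Y55.1827
G1 X250.6522 Y70.2995
G1 X253.5904 Y82.2880
M5
G00 X152.9649 Y89.4026
M4 S494
G1 X289.4785 Y89.4026 F2010
G1 X289.4785 Y48.2852
G1 X152.9649 Y48.2852
G1 X152.9649 Y89.4026
M5
G00 X143.7514 Y43.8673
M4 S494
G1 X219.6949 Y55.3874 F2010
G1 X12.8979 Y60.4851
G1 X143.7514 Y43.8673
M5
G00 X158.4538 Y93.5703
M4 S840
G1 X64.1143 Y9.0928 F1207
G1 X25.5876 Y60.3929
G1 X157.6084 Y60.8660
G1 X132.3220 Y15.7495
G1 X151.7917 Y76.8605
M5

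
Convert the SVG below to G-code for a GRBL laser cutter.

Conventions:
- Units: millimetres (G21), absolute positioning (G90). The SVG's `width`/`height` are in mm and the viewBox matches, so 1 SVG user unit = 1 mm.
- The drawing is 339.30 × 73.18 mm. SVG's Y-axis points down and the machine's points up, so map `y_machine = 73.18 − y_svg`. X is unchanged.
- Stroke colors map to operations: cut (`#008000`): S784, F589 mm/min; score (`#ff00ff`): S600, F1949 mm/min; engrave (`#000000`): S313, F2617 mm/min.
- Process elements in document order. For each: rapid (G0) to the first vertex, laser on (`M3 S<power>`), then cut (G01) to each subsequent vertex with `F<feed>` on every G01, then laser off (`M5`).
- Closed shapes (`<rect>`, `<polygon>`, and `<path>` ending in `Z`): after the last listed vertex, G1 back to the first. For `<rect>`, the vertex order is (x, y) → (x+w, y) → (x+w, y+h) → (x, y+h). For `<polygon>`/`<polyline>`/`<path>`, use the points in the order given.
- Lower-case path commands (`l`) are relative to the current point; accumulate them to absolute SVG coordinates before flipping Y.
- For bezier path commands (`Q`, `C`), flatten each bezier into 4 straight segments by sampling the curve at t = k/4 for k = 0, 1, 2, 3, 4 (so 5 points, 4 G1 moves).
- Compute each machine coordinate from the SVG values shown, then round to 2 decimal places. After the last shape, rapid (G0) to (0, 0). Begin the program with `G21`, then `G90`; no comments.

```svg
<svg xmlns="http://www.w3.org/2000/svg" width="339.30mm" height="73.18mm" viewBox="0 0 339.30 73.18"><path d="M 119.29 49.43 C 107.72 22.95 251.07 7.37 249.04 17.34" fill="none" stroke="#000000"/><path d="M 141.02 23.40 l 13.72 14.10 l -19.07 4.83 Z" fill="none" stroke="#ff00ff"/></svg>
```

1 u = 1 mm; y_m = 73.18 − y.

[1] `<path>` cubic bezier, #000000→engrave S313 F2617: (119.29,23.75) → (134.97,41.34) → (180.59,53.46) → (228.00,58.76) → (249.04,55.84)

[2] `<path>` regular polygon, #ff00ff→score S600 F1949: (141.02,49.78) → (154.74,35.68) → (135.67,30.85) → (141.02,49.78) (closed)

G21
G90
G0 X119.29 Y23.75
M3 S313
G01 X134.97 Y41.34 F2617
G01 X180.59 Y53.46 F2617
G01 X228.00 Y58.76 F2617
G01 X249.04 Y55.84 F2617
M5
G0 X141.02 Y49.78
M3 S600
G01 X154.74 Y35.68 F1949
G01 X135.67 Y30.85 F1949
G01 X141.02 Y49.78 F1949
M5
G0 X0.00 Y0.00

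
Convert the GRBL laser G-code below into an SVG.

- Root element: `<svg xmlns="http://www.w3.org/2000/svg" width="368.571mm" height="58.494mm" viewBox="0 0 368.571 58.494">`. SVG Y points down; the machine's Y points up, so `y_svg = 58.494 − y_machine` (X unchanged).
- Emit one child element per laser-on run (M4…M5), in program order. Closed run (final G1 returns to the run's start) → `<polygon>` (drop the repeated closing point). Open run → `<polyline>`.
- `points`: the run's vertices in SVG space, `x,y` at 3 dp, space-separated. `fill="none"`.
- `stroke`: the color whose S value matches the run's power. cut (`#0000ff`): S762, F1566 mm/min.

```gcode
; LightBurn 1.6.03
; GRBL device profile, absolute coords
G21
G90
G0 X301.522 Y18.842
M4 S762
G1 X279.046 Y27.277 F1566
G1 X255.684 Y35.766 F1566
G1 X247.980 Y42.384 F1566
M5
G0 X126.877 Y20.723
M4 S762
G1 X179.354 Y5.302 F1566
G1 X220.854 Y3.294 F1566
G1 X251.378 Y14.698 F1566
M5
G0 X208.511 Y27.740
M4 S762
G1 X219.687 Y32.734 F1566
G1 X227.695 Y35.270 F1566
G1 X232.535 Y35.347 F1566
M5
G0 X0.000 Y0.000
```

Each laser-on run becomes one SVG element. Flip Y back into SVG space with y_svg = 58.494 − y_machine. Every run uses S762, so all elements get stroke `#0000ff` (cut).

Run 1: The run is open, so emit a `<polyline>` with points (Y-flipped): 301.522,39.652 279.046,31.217 255.684,22.728 247.980,16.110.

Run 2: The run is open, so emit a `<polyline>` with points (Y-flipped): 126.877,37.771 179.354,53.192 220.854,55.200 251.378,43.796.

Run 3: The run is open, so emit a `<polyline>` with points (Y-flipped): 208.511,30.754 219.687,25.760 227.695,23.224 232.535,23.147.

<svg xmlns="http://www.w3.org/2000/svg" width="368.571mm" height="58.494mm" viewBox="0 0 368.571 58.494">
  <polyline points="301.522,39.652 279.046,31.217 255.684,22.728 247.980,16.110" fill="none" stroke="#0000ff"/>
  <polyline points="126.877,37.771 179.354,53.192 220.854,55.200 251.378,43.796" fill="none" stroke="#0000ff"/>
  <polyline points="208.511,30.754 219.687,25.760 227.695,23.224 232.535,23.147" fill="none" stroke="#0000ff"/>
</svg>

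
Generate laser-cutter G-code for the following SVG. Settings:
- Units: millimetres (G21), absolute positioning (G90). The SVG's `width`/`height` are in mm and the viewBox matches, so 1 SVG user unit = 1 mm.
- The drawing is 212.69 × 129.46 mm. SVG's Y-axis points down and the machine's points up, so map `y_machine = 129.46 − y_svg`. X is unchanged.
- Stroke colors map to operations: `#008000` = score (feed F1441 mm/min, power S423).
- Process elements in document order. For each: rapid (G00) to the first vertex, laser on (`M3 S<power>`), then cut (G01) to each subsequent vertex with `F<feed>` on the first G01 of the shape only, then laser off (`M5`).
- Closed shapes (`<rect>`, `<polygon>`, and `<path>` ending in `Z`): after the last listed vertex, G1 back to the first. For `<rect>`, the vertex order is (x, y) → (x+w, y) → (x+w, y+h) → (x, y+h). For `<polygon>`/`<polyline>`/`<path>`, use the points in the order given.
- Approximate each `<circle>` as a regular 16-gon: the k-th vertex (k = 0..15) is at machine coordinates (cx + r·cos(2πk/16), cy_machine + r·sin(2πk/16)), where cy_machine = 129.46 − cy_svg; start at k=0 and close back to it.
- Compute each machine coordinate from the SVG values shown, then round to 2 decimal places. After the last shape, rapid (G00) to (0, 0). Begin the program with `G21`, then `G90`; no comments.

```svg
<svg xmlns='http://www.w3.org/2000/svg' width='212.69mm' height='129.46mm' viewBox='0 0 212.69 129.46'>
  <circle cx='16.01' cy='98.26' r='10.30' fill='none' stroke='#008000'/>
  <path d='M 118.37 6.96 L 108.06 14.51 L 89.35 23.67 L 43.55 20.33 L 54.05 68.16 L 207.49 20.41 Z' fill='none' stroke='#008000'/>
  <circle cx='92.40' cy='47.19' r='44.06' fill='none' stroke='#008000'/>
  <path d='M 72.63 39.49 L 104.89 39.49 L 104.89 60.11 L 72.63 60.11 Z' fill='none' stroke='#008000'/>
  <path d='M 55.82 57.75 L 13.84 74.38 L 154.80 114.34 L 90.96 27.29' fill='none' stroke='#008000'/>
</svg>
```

viewBox `0 0 212.69 129.46` with mm width/height → 1 unit = 1 mm. Flip: y_m = 129.46 − y_svg.

**Shape 1** — `<circle>` circle, stroke `#008000` → score (S423, F1441). Machine vertices: (26.31,31.20) → (25.53,35.14) → (23.29,38.48) → (19.95,40.72) → (16.01,41.50) → (12.07,40.72) → (8.73,38.48) → (6.49,35.14) → (5.71,31.20) → (6.49,27.26) → (8.73,23.92) → (12.07,21.68) → (16.01,20.90) → (19.95,21.68) → (23.29,23.92) → (25.53,27.26) → (26.31,31.20). Closed: final G1 returns to the first vertex.

**Shape 2** — `<path>` closed polygon, stroke `#008000` → score (S423, F1441). Machine vertices: (118.37,122.50) → (108.06,114.95) → (89.35,105.79) → (43.55,109.13) → (54.05,61.30) → (207.49,109.05) → (118.37,122.50). Closed: final G1 returns to the first vertex.

**Shape 3** — `<circle>` circle, stroke `#008000` → score (S423, F1441). Machine vertices: (136.46,82.27) → (133.11,99.13) → (123.56,113.43) → (109.26,122.98) → (92.40,126.33) → (75.54,122.98) → (61.24,113.43) → (51.69,99.13) → (48.34,82.27) → (51.69,65.41) → (61.24,51.11) → (75.54,41.56) → (92.40,38.21) → (109.26,41.56) → (123.56,51.11) → (133.11,65.41) → (136.46,82.27). Closed: final G1 returns to the first vertex.

**Shape 4** — `<path>` rectangle, stroke `#008000` → score (S423, F1441). Machine vertices: (72.63,89.97) → (104.89,89.97) → (104.89,69.35) → (72.63,69.35) → (72.63,89.97). Closed: final G1 returns to the first vertex.

**Shape 5** — `<path>` open polyline, stroke `#008000` → score (S423, F1441). Machine vertices: (55.82,71.71) → (13.84,55.08) → (154.80,15.12) → (90.96,102.17). Open path.

G21
G90
G00 X26.31 Y31.20
M3 S423
G01 X25.53 Y35.14 F1441
G01 X23.29 Y38.48
G01 X19.95 Y40.72
G01 X16.01 Y41.50
G01 X12.07 Y40.72
G01 X8.73 Y38.48
G01 X6.49 Y35.14
G01 X5.71 Y31.20
G01 X6.49 Y27.26
G01 X8.73 Y23.92
G01 X12.07 Y21.68
G01 X16.01 Y20.90
G01 X19.95 Y21.68
G01 X23.29 Y23.92
G01 X25.53 Y27.26
G01 X26.31 Y31.20
M5
G00 X118.37 Y122.50
M3 S423
G01 X108.06 Y114.95 F1441
G01 X89.35 Y105.79
G01 X43.55 Y109.13
G01 X54.05 Y61.30
G01 X207.49 Y109.05
G01 X118.37 Y122.50
M5
G00 X136.46 Y82.27
M3 S423
G01 X133.11 Y99.13 F1441
G01 X123.56 Y113.43
G01 X109.26 Y122.98
G01 X92.40 Y126.33
G01 X75.54 Y122.98
G01 X61.24 Y113.43
G01 X51.69 Y99.13
G01 X48.34 Y82.27
G01 X51.69 Y65.41
G01 X61.24 Y51.11
G01 X75.54 Y41.56
G01 X92.40 Y38.21
G01 X109.26 Y41.56
G01 X123.56 Y51.11
G01 X133.11 Y65.41
G01 X136.46 Y82.27
M5
G00 X72.63 Y89.97
M3 S423
G01 X104.89 Y89.97 F1441
G01 X104.89 Y69.35
G01 X72.63 Y69.35
G01 X72.63 Y89.97
M5
G00 X55.82 Y71.71
M3 S423
G01 X13.84 Y55.08 F1441
G01 X154.80 Y15.12
G01 X90.96 Y102.17
M5
G00 X0.00 Y0.00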